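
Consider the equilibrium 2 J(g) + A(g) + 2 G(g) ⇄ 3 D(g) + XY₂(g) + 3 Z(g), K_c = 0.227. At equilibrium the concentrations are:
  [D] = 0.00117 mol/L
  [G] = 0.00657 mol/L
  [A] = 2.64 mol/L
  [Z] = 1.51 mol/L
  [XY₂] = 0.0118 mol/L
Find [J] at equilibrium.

At equilibrium, K_c = [D]³·[XY₂]·[Z]³ / ([J]²·[A]·[G]²) = 0.227.
(0.00117)³·(0.0118)·(1.51)³ / (([J])²·(2.64)·(0.00657)²) = 0.227
[J]² = 2.52e-6 ⇒ [J] = 0.00159 mol/L

[J] = 0.00159 mol/L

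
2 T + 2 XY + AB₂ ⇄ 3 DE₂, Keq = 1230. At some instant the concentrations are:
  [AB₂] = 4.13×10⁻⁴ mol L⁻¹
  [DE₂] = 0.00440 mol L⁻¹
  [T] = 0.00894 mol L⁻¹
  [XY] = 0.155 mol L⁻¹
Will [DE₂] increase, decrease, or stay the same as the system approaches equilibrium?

increase

Q = [DE₂]³ / ([T]²·[XY]²·[AB₂]) = (0.00440)³ / ((0.00894)²·(0.155)²·(4.13×10⁻⁴)) = 107
Q = 107 < Keq = 1230: net forward reaction.
DE₂ is a product, so it increases.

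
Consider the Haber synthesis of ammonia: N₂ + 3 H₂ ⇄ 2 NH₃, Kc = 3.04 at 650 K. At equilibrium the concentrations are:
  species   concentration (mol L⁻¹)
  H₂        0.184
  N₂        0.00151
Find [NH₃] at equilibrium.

At equilibrium, Kc = [NH₃]² / ([N₂]·[H₂]³) = 3.04.
([NH₃])² / ((0.00151)·(0.184)³) = 3.04
[NH₃]² = 2.86×10⁻⁵ ⇒ [NH₃] = 0.00535 mol L⁻¹

[NH₃] = 0.00535 mol L⁻¹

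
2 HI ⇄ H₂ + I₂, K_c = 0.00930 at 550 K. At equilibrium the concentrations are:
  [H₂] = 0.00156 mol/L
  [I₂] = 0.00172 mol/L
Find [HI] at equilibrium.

[HI] = 0.0170 mol/L

At equilibrium, K_c = [H₂]·[I₂] / [HI]² = 0.00930.
(0.00156)·(0.00172) / ([HI])² = 0.00930
[HI]² = 2.89×10⁻⁴ ⇒ [HI] = 0.0170 mol/L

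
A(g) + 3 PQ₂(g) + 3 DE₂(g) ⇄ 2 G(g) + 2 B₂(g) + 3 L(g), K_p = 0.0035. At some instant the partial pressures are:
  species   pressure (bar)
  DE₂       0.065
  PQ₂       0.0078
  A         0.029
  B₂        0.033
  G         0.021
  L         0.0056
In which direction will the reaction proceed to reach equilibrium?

toward reactants

Q_p = P(G)²·P(B₂)²·P(L)³ / (P(A)·P(PQ₂)³·P(DE₂)³) = (0.021)²·(0.033)²·(0.0056)³ / ((0.029)·(0.0078)³·(0.065)³) = 0.022
Q_p = 0.022 > K_p = 0.0035, so the reverse reaction proceeds.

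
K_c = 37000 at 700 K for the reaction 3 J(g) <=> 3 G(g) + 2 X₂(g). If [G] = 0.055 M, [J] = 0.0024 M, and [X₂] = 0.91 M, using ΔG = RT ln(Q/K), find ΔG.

Q_c = [G]³·[X₂]² / [J]³ = (0.055)³·(0.91)² / (0.0024)³ = 9970
ΔG = RT ln(Q_c/K_c) = (8.314 J mol⁻¹ K⁻¹)(700 K) × ln(9970/37000)
   = (5.820 kJ/mol)(-1.311) = -7.63 kJ/mol
ΔG < 0, so the forward reaction is spontaneous (proceeds forward).

ΔG = -7.63 kJ/mol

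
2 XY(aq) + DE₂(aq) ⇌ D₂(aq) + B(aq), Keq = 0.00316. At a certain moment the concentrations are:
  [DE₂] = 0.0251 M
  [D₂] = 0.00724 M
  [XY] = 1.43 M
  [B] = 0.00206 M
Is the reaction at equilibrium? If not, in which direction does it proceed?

Q = [D₂]·[B] / ([XY]²·[DE₂]) = (0.00724)·(0.00206) / ((1.43)²·(0.0251)) = 2.91×10⁻⁴
Q = 2.91×10⁻⁴ < Keq = 0.00316, so the forward reaction proceeds.

toward products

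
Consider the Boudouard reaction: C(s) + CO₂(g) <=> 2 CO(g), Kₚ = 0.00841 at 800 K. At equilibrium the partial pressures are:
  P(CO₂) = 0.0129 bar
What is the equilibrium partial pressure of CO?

P(CO) = 0.0104 bar

(C is a pure solid — omitted from Kₚ.)
At equilibrium, Kₚ = P(CO)² / P(CO₂) = 0.00841.
(P(CO))² / (0.0129) = 0.00841
P(CO)² = 1.08e-4 ⇒ P(CO) = 0.0104 bar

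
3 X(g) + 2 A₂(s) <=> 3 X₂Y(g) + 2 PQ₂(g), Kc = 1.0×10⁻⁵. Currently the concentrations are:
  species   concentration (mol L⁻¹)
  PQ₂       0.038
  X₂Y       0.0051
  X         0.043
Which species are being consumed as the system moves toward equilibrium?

(A₂ is a pure solid — omitted from Qc.)
Qc = [X₂Y]³·[PQ₂]² / [X]³ = (0.0051)³·(0.038)² / (0.043)³ = 2.4×10⁻⁶
Qc = 2.4×10⁻⁶ < Kc = 1.0×10⁻⁵: net forward reaction.

X, A₂ (reactants)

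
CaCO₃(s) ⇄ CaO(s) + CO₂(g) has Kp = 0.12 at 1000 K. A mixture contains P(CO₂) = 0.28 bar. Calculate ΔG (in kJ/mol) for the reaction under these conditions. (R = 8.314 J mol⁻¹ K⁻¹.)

(CaCO₃, CaO are pure solids — omitted from Qp.)
Qp = P(CO₂) = 0.280
ΔG = RT ln(Qp/Kp) = (8.314 J mol⁻¹ K⁻¹)(1000 K) × ln(0.280/0.12)
   = (8.314 kJ/mol)(0.8473) = 7.04 kJ/mol
ΔG > 0, so the forward reaction is non-spontaneous (proceeds in reverse).

ΔG = 7.04 kJ/mol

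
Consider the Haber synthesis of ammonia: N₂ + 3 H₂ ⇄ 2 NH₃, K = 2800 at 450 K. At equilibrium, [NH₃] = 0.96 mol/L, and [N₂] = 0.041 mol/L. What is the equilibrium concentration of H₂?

At equilibrium, K = [NH₃]² / ([N₂]·[H₂]³) = 2800.
(0.96)² / ((0.041)·([H₂])³) = 2800
[H₂]³ = 0.00803 ⇒ [H₂] = 0.20 mol/L

[H₂] = 0.20 mol/L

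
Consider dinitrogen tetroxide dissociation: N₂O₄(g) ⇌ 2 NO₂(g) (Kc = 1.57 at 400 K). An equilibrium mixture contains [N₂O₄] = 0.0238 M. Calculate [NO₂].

At equilibrium, Kc = [NO₂]² / [N₂O₄] = 1.57.
([NO₂])² / (0.0238) = 1.57
[NO₂]² = 0.0374 ⇒ [NO₂] = 0.193 M

[NO₂] = 0.193 M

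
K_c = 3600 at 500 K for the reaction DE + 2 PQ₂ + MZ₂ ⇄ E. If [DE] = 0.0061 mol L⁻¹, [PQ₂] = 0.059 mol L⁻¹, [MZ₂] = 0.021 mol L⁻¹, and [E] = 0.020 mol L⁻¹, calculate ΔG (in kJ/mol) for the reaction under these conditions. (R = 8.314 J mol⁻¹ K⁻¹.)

Q_c = [E] / ([DE]·[PQ₂]²·[MZ₂]) = (0.020) / ((0.0061)·(0.059)²·(0.021)) = 44900
ΔG = RT ln(Q_c/K_c) = (8.314 J mol⁻¹ K⁻¹)(500 K) × ln(44900/3600)
   = (4.157 kJ/mol)(2.524) = 10.5 kJ/mol
ΔG > 0, so the forward reaction is non-spontaneous (proceeds in reverse).

ΔG = 10.5 kJ/mol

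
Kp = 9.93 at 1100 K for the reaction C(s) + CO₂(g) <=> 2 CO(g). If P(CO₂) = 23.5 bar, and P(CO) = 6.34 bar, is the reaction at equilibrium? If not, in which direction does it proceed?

(C is a pure solid — omitted from Qp.)
Qp = P(CO)² / P(CO₂) = (6.34)² / (23.5) = 1.71
Qp = 1.71 < Kp = 9.93, so the forward reaction proceeds.

to the right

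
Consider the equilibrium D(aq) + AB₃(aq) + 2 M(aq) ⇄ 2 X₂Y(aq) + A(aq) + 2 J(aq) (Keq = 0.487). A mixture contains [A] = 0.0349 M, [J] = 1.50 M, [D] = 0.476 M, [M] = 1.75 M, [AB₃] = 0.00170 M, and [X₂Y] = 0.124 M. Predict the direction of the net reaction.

Q = [X₂Y]²·[A]·[J]² / ([D]·[AB₃]·[M]²) = (0.124)²·(0.0349)·(1.50)² / ((0.476)·(0.00170)·(1.75)²) = 0.487
Q = 0.487 = Keq, so the system is already at equilibrium.

at equilibrium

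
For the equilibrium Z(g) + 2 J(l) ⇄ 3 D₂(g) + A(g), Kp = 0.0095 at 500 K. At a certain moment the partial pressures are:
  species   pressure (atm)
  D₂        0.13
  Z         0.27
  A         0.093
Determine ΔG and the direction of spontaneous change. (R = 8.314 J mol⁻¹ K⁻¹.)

(J is a pure liquid — omitted from Qp.)
Qp = P(D₂)³·P(A) / P(Z) = (0.13)³·(0.093) / (0.27) = 7.57×10⁻⁴
ΔG = RT ln(Qp/Kp) = (8.314 J mol⁻¹ K⁻¹)(500 K) × ln(7.57×10⁻⁴/0.0095)
   = (4.157 kJ/mol)(-2.530) = -10.5 kJ/mol
ΔG < 0, so the forward reaction is spontaneous (proceeds forward).

ΔG = -10.5 kJ/mol; the forward reaction is spontaneous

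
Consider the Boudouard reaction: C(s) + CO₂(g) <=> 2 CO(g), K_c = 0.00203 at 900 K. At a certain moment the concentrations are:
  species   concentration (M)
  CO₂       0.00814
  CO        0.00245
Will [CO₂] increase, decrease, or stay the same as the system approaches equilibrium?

(C is a pure solid — omitted from Q_c.)
Q_c = [CO]² / [CO₂] = (0.00245)² / (0.00814) = 7.37e-4
Q_c = 7.37e-4 < K_c = 0.00203: net forward reaction.
CO₂ is a reactant, so it decreases.

decrease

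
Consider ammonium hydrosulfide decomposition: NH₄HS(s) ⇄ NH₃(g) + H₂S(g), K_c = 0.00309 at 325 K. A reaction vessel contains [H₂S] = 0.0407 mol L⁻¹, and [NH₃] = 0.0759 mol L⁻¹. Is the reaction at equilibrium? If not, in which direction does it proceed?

at equilibrium

(NH₄HS is a pure solid — omitted from Q_c.)
Q_c = [NH₃]·[H₂S] = (0.0759)·(0.0407) = 0.00309
Q_c = 0.00309 = K_c, so the system is already at equilibrium.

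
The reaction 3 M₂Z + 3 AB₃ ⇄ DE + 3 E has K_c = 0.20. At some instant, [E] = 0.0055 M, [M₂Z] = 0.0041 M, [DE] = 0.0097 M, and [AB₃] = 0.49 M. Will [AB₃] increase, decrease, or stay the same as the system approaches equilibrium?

Q_c = [DE]·[E]³ / ([M₂Z]³·[AB₃]³) = (0.0097)·(0.0055)³ / ((0.0041)³·(0.49)³) = 0.20
Q_c = 0.20 = K_c; the system is at equilibrium.

stay the same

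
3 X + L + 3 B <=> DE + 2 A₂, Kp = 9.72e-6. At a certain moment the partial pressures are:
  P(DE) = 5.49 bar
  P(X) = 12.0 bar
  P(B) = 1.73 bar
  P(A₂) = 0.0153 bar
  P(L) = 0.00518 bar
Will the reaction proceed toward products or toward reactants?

in the reverse direction

Qp = P(DE)·P(A₂)² / (P(X)³·P(L)·P(B)³) = (5.49)·(0.0153)² / ((12.0)³·(0.00518)·(1.73)³) = 2.77e-5
Qp = 2.77e-5 > Kp = 9.72e-6, so the reverse reaction proceeds.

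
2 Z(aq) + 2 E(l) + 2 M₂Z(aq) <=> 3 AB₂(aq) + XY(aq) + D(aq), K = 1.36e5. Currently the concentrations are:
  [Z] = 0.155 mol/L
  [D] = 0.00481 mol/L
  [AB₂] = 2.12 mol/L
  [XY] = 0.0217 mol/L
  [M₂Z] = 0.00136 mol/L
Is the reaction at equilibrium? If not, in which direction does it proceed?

in the forward direction

(E is a pure liquid — omitted from Q.)
Q = [AB₂]³·[XY]·[D] / ([Z]²·[M₂Z]²) = (2.12)³·(0.0217)·(0.00481) / ((0.155)²·(0.00136)²) = 22400
Q = 22400 < K = 1.36e5, so the forward reaction proceeds.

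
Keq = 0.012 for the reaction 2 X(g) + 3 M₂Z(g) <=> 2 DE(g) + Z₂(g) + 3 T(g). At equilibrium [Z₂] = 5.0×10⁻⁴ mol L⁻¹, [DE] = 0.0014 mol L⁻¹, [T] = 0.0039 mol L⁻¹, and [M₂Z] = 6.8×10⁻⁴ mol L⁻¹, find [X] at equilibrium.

[X] = 0.0039 mol L⁻¹

At equilibrium, Keq = [DE]²·[Z₂]·[T]³ / ([X]²·[M₂Z]³) = 0.012.
(0.0014)²·(5.0×10⁻⁴)·(0.0039)³ / (([X])²·(6.8×10⁻⁴)³) = 0.012
[X]² = 1.54×10⁻⁵ ⇒ [X] = 0.0039 mol L⁻¹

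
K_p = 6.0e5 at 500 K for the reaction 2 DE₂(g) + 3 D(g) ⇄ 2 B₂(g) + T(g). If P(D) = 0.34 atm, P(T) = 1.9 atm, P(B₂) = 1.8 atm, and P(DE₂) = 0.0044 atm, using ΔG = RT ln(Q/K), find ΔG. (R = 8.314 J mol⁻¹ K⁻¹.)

Q_p = P(B₂)²·P(T) / (P(DE₂)²·P(D)³) = (1.8)²·(1.9) / ((0.0044)²·(0.34)³) = 8.09e6
ΔG = RT ln(Q_p/K_p) = (8.314 J mol⁻¹ K⁻¹)(500 K) × ln(8.09e6/6.0e5)
   = (4.157 kJ/mol)(2.601) = 10.8 kJ/mol
ΔG > 0, so the forward reaction is non-spontaneous (proceeds in reverse).

ΔG = 10.8 kJ/mol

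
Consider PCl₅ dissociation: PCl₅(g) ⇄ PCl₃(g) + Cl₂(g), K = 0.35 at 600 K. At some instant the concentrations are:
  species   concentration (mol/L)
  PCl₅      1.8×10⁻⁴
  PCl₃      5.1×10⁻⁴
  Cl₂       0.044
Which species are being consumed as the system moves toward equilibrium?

PCl₅ (reactants)

Q = [PCl₃]·[Cl₂] / [PCl₅] = (5.1×10⁻⁴)·(0.044) / (1.8×10⁻⁴) = 0.12
Q = 0.12 < K = 0.35: net forward reaction.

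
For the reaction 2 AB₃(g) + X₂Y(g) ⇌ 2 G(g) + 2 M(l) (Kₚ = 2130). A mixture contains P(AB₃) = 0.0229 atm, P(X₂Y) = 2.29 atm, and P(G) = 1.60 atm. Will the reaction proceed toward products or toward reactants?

(M is a pure liquid — omitted from Qₚ.)
Qₚ = P(G)² / (P(AB₃)²·P(X₂Y)) = (1.60)² / ((0.0229)²·(2.29)) = 2130
Qₚ = 2130 = Kₚ, so the system is already at equilibrium.

no net change (already at equilibrium)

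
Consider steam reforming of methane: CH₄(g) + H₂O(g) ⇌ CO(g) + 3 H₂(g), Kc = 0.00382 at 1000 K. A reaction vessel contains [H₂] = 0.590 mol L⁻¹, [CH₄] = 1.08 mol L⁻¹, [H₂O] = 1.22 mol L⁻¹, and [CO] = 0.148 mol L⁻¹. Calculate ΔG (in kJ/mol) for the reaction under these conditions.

ΔG = 15.0 kJ/mol

Qc = [CO]·[H₂]³ / ([CH₄]·[H₂O]) = (0.148)·(0.590)³ / ((1.08)·(1.22)) = 0.0231
ΔG = RT ln(Qc/Kc) = (8.314 J mol⁻¹ K⁻¹)(1000 K) × ln(0.0231/0.00382)
   = (8.314 kJ/mol)(1.800) = 15.0 kJ/mol
ΔG > 0, so the forward reaction is non-spontaneous (proceeds in reverse).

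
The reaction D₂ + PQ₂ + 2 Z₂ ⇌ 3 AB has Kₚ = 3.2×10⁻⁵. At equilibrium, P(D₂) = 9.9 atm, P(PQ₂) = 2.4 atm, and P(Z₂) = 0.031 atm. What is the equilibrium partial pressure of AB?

At equilibrium, Kₚ = P(AB)³ / (P(D₂)·P(PQ₂)·P(Z₂)²) = 3.2×10⁻⁵.
(P(AB))³ / ((9.9)·(2.4)·(0.031)²) = 3.2×10⁻⁵
P(AB)³ = 7.31×10⁻⁷ ⇒ P(AB) = 0.0090 atm

P(AB) = 0.0090 atm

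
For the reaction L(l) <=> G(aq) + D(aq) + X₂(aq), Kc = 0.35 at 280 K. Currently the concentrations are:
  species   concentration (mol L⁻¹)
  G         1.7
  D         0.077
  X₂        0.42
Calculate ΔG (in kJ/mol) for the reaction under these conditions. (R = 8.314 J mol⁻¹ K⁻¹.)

ΔG = -4.31 kJ/mol

(L is a pure liquid — omitted from Qc.)
Qc = [G]·[D]·[X₂] = (1.7)·(0.077)·(0.42) = 0.0550
ΔG = RT ln(Qc/Kc) = (8.314 J mol⁻¹ K⁻¹)(280 K) × ln(0.0550/0.35)
   = (2.328 kJ/mol)(-1.851) = -4.31 kJ/mol
ΔG < 0, so the forward reaction is spontaneous (proceeds forward).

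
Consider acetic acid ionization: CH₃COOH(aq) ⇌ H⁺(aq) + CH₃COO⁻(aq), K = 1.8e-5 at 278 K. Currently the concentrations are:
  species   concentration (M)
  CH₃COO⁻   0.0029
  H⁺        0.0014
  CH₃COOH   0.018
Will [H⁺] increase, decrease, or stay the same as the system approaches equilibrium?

Q = [H⁺]·[CH₃COO⁻] / [CH₃COOH] = (0.0014)·(0.0029) / (0.018) = 2.3e-4
Q = 2.3e-4 > K = 1.8e-5: net reverse reaction.
H⁺ is a product, so it decreases.

decrease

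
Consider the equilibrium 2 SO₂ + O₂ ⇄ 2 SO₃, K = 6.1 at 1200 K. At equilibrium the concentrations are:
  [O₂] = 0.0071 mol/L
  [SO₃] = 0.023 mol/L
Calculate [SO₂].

At equilibrium, K = [SO₃]² / ([SO₂]²·[O₂]) = 6.1.
(0.023)² / (([SO₂])²·(0.0071)) = 6.1
[SO₂]² = 0.0122 ⇒ [SO₂] = 0.11 mol/L

[SO₂] = 0.11 mol/L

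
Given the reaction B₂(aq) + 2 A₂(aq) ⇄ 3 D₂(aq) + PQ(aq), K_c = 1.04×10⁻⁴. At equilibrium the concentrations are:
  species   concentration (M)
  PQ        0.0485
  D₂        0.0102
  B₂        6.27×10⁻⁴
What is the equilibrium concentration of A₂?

[A₂] = 0.888 M

At equilibrium, K_c = [D₂]³·[PQ] / ([B₂]·[A₂]²) = 1.04×10⁻⁴.
(0.0102)³·(0.0485) / ((6.27×10⁻⁴)·([A₂])²) = 1.04×10⁻⁴
[A₂]² = 0.789 ⇒ [A₂] = 0.888 M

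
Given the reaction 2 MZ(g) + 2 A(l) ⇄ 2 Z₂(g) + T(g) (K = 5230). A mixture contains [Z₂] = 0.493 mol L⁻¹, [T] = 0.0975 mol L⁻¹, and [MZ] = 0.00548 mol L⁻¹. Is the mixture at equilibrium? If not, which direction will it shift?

(A is a pure liquid — omitted from Q.)
Q = [Z₂]²·[T] / [MZ]² = (0.493)²·(0.0975) / (0.00548)² = 789
Q = 789 < K = 5230: net forward reaction.

no; Q < K, reaction proceeds forward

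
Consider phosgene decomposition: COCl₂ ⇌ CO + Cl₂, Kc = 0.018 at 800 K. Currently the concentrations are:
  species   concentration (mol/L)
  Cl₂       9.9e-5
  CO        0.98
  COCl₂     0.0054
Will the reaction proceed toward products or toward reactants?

Qc = [CO]·[Cl₂] / [COCl₂] = (0.98)·(9.9e-5) / (0.0054) = 0.018
Qc = 0.018 = Kc, so the system is already at equilibrium.

at equilibrium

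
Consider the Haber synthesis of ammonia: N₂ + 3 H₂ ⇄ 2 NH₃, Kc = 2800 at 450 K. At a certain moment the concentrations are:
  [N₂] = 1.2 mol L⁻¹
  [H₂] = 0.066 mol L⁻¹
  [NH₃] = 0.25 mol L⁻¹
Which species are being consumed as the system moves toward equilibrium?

N₂, H₂ (reactants)

Qc = [NH₃]² / ([N₂]·[H₂]³) = (0.25)² / ((1.2)·(0.066)³) = 180
Qc = 180 < Kc = 2800: net forward reaction.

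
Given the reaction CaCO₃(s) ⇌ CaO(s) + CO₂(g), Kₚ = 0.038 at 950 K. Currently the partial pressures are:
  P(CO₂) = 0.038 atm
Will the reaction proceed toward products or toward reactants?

no net change (already at equilibrium)

(CaCO₃, CaO are pure solids — omitted from Qₚ.)
Qₚ = P(CO₂) = 0.038
Qₚ = 0.038 = Kₚ, so the system is already at equilibrium.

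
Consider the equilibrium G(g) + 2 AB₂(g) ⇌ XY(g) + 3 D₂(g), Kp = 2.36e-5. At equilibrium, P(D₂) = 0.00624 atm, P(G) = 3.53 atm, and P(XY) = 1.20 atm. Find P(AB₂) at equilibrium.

P(AB₂) = 0.0592 atm

At equilibrium, Kp = P(XY)·P(D₂)³ / (P(G)·P(AB₂)²) = 2.36e-5.
(1.20)·(0.00624)³ / ((3.53)·(P(AB₂))²) = 2.36e-5
P(AB₂)² = 0.00350 ⇒ P(AB₂) = 0.0592 atm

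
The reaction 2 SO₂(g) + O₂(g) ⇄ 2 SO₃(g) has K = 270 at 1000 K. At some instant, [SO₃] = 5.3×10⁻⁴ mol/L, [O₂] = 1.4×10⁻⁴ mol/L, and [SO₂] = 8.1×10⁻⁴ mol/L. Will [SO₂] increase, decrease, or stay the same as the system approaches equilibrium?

Q = [SO₃]² / ([SO₂]²·[O₂]) = (5.3×10⁻⁴)² / ((8.1×10⁻⁴)²·(1.4×10⁻⁴)) = 3100
Q = 3100 > K = 270: net reverse reaction.
SO₂ is a reactant, so it increases.

increase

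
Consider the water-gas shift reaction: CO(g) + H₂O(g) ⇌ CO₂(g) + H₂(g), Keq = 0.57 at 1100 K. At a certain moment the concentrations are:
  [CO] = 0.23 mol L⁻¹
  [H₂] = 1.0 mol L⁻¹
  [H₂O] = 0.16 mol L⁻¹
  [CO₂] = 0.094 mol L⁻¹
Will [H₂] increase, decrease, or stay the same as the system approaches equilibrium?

Q = [CO₂]·[H₂] / ([CO]·[H₂O]) = (0.094)·(1.0) / ((0.23)·(0.16)) = 2.6
Q = 2.6 > Keq = 0.57: net reverse reaction.
H₂ is a product, so it decreases.

decrease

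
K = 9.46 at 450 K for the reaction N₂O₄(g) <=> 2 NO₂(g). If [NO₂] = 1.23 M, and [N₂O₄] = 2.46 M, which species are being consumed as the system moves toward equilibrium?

N₂O₄ (reactants)

Q = [NO₂]² / [N₂O₄] = (1.23)² / (2.46) = 0.615
Q = 0.615 < K = 9.46: net forward reaction.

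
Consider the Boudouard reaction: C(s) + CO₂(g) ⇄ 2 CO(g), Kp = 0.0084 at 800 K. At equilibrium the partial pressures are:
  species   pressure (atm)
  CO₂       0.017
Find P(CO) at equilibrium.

P(CO) = 0.012 atm

(C is a pure solid — omitted from Kp.)
At equilibrium, Kp = P(CO)² / P(CO₂) = 0.0084.
(P(CO))² / (0.017) = 0.0084
P(CO)² = 1.43×10⁻⁴ ⇒ P(CO) = 0.012 atm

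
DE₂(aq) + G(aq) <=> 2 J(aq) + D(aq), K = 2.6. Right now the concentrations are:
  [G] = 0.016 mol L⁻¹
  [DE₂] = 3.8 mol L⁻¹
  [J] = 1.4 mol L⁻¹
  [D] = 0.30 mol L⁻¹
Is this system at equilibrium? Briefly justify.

Q = [J]²·[D] / ([DE₂]·[G]) = (1.4)²·(0.30) / ((3.8)·(0.016)) = 9.7
Q = 9.7 > K = 2.6: net reverse reaction.

no; Q > K, reaction proceeds in reverse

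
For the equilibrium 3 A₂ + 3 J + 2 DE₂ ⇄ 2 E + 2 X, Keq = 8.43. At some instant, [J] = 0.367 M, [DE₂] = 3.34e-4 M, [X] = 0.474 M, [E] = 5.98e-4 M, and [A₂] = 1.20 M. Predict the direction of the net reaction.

Q = [E]²·[X]² / ([A₂]³·[J]³·[DE₂]²) = (5.98e-4)²·(0.474)² / ((1.20)³·(0.367)³·(3.34e-4)²) = 8.43
Q = 8.43 = Keq, so the system is already at equilibrium.

at equilibrium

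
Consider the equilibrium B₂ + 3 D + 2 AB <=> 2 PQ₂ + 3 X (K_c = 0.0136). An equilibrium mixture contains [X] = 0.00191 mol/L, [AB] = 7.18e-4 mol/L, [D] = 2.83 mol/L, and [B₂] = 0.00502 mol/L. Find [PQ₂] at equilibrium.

[PQ₂] = 0.338 mol/L

At equilibrium, K_c = [PQ₂]²·[X]³ / ([B₂]·[D]³·[AB]²) = 0.0136.
([PQ₂])²·(0.00191)³ / ((0.00502)·(2.83)³·(7.18e-4)²) = 0.0136
[PQ₂]² = 0.114 ⇒ [PQ₂] = 0.338 mol/L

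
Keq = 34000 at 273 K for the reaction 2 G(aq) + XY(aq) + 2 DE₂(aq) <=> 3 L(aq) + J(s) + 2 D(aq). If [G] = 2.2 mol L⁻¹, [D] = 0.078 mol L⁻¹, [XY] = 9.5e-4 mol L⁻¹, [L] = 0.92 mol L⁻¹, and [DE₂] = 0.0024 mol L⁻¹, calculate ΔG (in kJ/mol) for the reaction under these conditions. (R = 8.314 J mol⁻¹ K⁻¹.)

(J is a pure solid — omitted from Q.)
Q = [L]³·[D]² / ([G]²·[XY]·[DE₂]²) = (0.92)³·(0.078)² / ((2.2)²·(9.5e-4)·(0.0024)²) = 1.79e5
ΔG = RT ln(Q/Keq) = (8.314 J mol⁻¹ K⁻¹)(273 K) × ln(1.79e5/34000)
   = (2.270 kJ/mol)(1.661) = 3.77 kJ/mol
ΔG > 0, so the forward reaction is non-spontaneous (proceeds in reverse).

ΔG = 3.77 kJ/mol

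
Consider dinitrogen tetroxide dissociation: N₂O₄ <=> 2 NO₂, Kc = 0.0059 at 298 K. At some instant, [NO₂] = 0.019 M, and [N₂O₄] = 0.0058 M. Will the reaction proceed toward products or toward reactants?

to the left

Qc = [NO₂]² / [N₂O₄] = (0.019)² / (0.0058) = 0.062
Qc = 0.062 > Kc = 0.0059, so the reverse reaction proceeds.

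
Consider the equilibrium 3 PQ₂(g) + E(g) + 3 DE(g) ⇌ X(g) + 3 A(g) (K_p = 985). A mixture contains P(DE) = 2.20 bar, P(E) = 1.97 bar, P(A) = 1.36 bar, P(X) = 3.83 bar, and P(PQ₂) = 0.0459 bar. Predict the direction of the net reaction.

toward reactants

Q_p = P(X)·P(A)³ / (P(PQ₂)³·P(E)·P(DE)³) = (3.83)·(1.36)³ / ((0.0459)³·(1.97)·(2.20)³) = 4750
Q_p = 4750 > K_p = 985, so the reverse reaction proceeds.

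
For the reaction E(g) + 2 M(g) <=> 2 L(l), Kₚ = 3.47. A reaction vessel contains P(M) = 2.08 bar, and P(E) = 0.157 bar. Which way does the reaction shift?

forward (toward products)

(L is a pure liquid — omitted from Qₚ.)
Qₚ = 1 / (P(E)·P(M)²) = 1 / ((0.157)·(2.08)²) = 1.47
Qₚ = 1.47 < Kₚ = 3.47, so the forward reaction proceeds.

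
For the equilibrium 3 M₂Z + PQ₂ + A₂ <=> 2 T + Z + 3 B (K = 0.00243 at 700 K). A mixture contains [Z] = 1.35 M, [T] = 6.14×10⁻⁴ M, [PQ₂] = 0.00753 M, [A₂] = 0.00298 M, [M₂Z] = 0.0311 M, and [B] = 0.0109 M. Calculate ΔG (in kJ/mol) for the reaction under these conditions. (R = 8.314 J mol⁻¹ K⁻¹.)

ΔG = -5.31 kJ/mol

Q = [T]²·[Z]·[B]³ / ([M₂Z]³·[PQ₂]·[A₂]) = (6.14×10⁻⁴)²·(1.35)·(0.0109)³ / ((0.0311)³·(0.00753)·(0.00298)) = 9.76×10⁻⁴
ΔG = RT ln(Q/K) = (8.314 J mol⁻¹ K⁻¹)(700 K) × ln(9.76×10⁻⁴/0.00243)
   = (5.820 kJ/mol)(-0.9122) = -5.31 kJ/mol
ΔG < 0, so the forward reaction is spontaneous (proceeds forward).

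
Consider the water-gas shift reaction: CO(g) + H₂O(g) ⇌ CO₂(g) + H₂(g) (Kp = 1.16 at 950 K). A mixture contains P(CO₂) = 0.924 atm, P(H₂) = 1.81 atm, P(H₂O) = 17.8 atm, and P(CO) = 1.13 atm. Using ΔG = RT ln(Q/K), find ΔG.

Qp = P(CO₂)·P(H₂) / (P(CO)·P(H₂O)) = (0.924)·(1.81) / ((1.13)·(17.8)) = 0.0831
ΔG = RT ln(Qp/Kp) = (8.314 J mol⁻¹ K⁻¹)(950 K) × ln(0.0831/1.16)
   = (7.898 kJ/mol)(-2.636) = -20.8 kJ/mol
ΔG < 0, so the forward reaction is spontaneous (proceeds forward).

ΔG = -20.8 kJ/mol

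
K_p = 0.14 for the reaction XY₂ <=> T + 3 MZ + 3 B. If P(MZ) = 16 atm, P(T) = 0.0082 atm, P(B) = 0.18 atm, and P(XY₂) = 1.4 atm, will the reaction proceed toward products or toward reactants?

Q_p = P(T)·P(MZ)³·P(B)³ / P(XY₂) = (0.0082)·(16)³·(0.18)³ / (1.4) = 0.14
Q_p = 0.14 = K_p, so the system is already at equilibrium.

no net change (already at equilibrium)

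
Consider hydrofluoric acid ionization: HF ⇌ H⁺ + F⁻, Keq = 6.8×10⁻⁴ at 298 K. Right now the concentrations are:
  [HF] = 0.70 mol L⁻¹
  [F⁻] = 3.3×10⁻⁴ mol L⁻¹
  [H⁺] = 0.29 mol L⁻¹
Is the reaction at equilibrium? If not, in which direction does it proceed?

Q = [H⁺]·[F⁻] / [HF] = (0.29)·(3.3×10⁻⁴) / (0.70) = 1.4×10⁻⁴
Q = 1.4×10⁻⁴ < Keq = 6.8×10⁻⁴, so the forward reaction proceeds.

to the right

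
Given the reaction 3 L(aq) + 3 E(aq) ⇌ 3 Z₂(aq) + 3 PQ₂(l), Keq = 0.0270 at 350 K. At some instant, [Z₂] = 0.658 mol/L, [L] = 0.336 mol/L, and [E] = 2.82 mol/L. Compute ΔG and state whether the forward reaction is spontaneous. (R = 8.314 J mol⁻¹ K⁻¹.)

ΔG = 7.33 kJ/mol; the forward reaction is non-spontaneous

(PQ₂ is a pure liquid — omitted from Q.)
Q = [Z₂]³ / ([L]³·[E]³) = (0.658)³ / ((0.336)³·(2.82)³) = 0.335
ΔG = RT ln(Q/Keq) = (8.314 J mol⁻¹ K⁻¹)(350 K) × ln(0.335/0.0270)
   = (2.910 kJ/mol)(2.518) = 7.33 kJ/mol
ΔG > 0, so the forward reaction is non-spontaneous (proceeds in reverse).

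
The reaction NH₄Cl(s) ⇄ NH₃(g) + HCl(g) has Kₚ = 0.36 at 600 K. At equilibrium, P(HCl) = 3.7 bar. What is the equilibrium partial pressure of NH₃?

(NH₄Cl is a pure solid — omitted from Kₚ.)
At equilibrium, Kₚ = P(NH₃)·P(HCl) = 0.36.
(P(NH₃))·(3.7) = 0.36
P(NH₃) = 0.0973 = 0.097 bar

P(NH₃) = 0.097 bar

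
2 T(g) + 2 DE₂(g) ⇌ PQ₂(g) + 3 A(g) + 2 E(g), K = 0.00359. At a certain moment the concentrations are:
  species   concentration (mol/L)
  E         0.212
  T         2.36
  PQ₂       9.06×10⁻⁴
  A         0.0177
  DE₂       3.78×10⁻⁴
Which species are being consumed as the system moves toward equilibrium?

T, DE₂ (reactants)

Q = [PQ₂]·[A]³·[E]² / ([T]²·[DE₂]²) = (9.06×10⁻⁴)·(0.0177)³·(0.212)² / ((2.36)²·(3.78×10⁻⁴)²) = 2.84×10⁻⁴
Q = 2.84×10⁻⁴ < K = 0.00359: net forward reaction.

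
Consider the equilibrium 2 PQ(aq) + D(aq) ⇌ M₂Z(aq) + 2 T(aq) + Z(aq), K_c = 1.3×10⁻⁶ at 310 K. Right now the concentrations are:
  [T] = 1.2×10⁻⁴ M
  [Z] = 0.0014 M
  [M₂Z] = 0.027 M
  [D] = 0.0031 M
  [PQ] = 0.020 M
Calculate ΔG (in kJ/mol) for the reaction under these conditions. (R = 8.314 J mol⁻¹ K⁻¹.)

ΔG = -2.80 kJ/mol

Q_c = [M₂Z]·[T]²·[Z] / ([PQ]²·[D]) = (0.027)·(1.2×10⁻⁴)²·(0.0014) / ((0.020)²·(0.0031)) = 4.39×10⁻⁷
ΔG = RT ln(Q_c/K_c) = (8.314 J mol⁻¹ K⁻¹)(310 K) × ln(4.39×10⁻⁷/1.3×10⁻⁶)
   = (2.577 kJ/mol)(-1.086) = -2.80 kJ/mol
ΔG < 0, so the forward reaction is spontaneous (proceeds forward).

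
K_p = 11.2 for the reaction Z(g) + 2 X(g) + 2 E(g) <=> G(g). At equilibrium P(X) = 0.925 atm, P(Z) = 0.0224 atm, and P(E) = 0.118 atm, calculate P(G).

P(G) = 0.00299 atm

At equilibrium, K_p = P(G) / (P(Z)·P(X)²·P(E)²) = 11.2.
(P(G)) / ((0.0224)·(0.925)²·(0.118)²) = 11.2
P(G) = 0.00299 atm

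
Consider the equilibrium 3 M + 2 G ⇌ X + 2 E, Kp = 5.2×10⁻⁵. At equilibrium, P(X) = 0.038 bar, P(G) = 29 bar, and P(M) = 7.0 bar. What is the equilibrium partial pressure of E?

P(E) = 20 bar

At equilibrium, Kp = P(X)·P(E)² / (P(M)³·P(G)²) = 5.2×10⁻⁵.
(0.038)·(P(E))² / ((7.0)³·(29)²) = 5.2×10⁻⁵
P(E)² = 395 ⇒ P(E) = 20 bar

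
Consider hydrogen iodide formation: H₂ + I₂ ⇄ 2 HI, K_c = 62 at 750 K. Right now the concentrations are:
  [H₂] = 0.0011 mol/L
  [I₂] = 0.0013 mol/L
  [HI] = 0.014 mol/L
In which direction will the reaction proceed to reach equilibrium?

reverse (toward reactants)

Q_c = [HI]² / ([H₂]·[I₂]) = (0.014)² / ((0.0011)·(0.0013)) = 140
Q_c = 140 > K_c = 62, so the reverse reaction proceeds.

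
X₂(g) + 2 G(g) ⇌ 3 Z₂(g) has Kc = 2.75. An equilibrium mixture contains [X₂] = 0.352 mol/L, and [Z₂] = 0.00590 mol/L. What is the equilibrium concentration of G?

At equilibrium, Kc = [Z₂]³ / ([X₂]·[G]²) = 2.75.
(0.00590)³ / ((0.352)·([G])²) = 2.75
[G]² = 2.12×10⁻⁷ ⇒ [G] = 4.61×10⁻⁴ mol/L

[G] = 4.61×10⁻⁴ mol/L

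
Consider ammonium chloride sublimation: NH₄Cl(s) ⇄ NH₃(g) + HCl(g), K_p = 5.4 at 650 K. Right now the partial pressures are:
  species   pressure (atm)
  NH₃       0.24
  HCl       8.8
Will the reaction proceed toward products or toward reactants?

toward products

(NH₄Cl is a pure solid — omitted from Q_p.)
Q_p = P(NH₃)·P(HCl) = (0.24)·(8.8) = 2.1
Q_p = 2.1 < K_p = 5.4, so the forward reaction proceeds.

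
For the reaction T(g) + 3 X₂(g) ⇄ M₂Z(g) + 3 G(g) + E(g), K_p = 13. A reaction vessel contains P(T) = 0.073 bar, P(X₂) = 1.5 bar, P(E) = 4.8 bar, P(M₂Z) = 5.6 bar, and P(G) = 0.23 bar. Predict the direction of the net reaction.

Q_p = P(M₂Z)·P(G)³·P(E) / (P(T)·P(X₂)³) = (5.6)·(0.23)³·(4.8) / ((0.073)·(1.5)³) = 1.3
Q_p = 1.3 < K_p = 13, so the forward reaction proceeds.

to the right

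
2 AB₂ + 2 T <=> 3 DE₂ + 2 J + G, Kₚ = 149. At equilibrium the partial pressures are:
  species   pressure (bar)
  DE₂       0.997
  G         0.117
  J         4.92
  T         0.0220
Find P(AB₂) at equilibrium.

P(AB₂) = 6.24 bar

At equilibrium, Kₚ = P(DE₂)³·P(J)²·P(G) / (P(AB₂)²·P(T)²) = 149.
(0.997)³·(4.92)²·(0.117) / ((P(AB₂))²·(0.0220)²) = 149
P(AB₂)² = 38.9 ⇒ P(AB₂) = 6.24 bar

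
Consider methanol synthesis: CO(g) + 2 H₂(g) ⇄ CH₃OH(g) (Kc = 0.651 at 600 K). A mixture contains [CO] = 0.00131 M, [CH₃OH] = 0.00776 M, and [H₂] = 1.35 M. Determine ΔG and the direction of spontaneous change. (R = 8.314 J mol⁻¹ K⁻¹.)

ΔG = 8.02 kJ/mol; the forward reaction is non-spontaneous

Qc = [CH₃OH] / ([CO]·[H₂]²) = (0.00776) / ((0.00131)·(1.35)²) = 3.25
ΔG = RT ln(Qc/Kc) = (8.314 J mol⁻¹ K⁻¹)(600 K) × ln(3.25/0.651)
   = (4.988 kJ/mol)(1.608) = 8.02 kJ/mol
ΔG > 0, so the forward reaction is non-spontaneous (proceeds in reverse).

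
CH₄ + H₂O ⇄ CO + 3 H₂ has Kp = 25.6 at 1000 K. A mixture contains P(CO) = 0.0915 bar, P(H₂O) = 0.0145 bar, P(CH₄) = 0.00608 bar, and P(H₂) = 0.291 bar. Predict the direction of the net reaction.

no net change (already at equilibrium)

Qp = P(CO)·P(H₂)³ / (P(CH₄)·P(H₂O)) = (0.0915)·(0.291)³ / ((0.00608)·(0.0145)) = 25.6
Qp = 25.6 = Kp, so the system is already at equilibrium.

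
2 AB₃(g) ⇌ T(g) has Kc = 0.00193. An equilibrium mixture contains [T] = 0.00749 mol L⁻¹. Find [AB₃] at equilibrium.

[AB₃] = 1.97 mol L⁻¹

At equilibrium, Kc = [T] / [AB₃]² = 0.00193.
(0.00749) / ([AB₃])² = 0.00193
[AB₃]² = 3.88 ⇒ [AB₃] = 1.97 mol L⁻¹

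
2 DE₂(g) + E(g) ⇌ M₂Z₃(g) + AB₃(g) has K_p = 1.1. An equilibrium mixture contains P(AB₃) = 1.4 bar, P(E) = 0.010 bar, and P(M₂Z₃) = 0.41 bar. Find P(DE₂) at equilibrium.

P(DE₂) = 7.2 bar

At equilibrium, K_p = P(M₂Z₃)·P(AB₃) / (P(DE₂)²·P(E)) = 1.1.
(0.41)·(1.4) / ((P(DE₂))²·(0.010)) = 1.1
P(DE₂)² = 52.2 ⇒ P(DE₂) = 7.2 bar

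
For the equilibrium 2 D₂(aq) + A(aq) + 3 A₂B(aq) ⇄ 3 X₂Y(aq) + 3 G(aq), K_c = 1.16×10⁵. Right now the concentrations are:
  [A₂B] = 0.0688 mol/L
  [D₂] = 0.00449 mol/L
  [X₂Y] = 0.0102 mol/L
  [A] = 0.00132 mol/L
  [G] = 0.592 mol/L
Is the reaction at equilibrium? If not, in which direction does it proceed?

Q_c = [X₂Y]³·[G]³ / ([D₂]²·[A]·[A₂B]³) = (0.0102)³·(0.592)³ / ((0.00449)²·(0.00132)·(0.0688)³) = 25400
Q_c = 25400 < K_c = 1.16×10⁵, so the forward reaction proceeds.

forward (toward products)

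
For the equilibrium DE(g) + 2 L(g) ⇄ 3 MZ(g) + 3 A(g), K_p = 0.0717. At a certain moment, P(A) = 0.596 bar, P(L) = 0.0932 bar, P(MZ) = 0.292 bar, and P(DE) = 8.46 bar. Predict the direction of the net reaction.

Q_p = P(MZ)³·P(A)³ / (P(DE)·P(L)²) = (0.292)³·(0.596)³ / ((8.46)·(0.0932)²) = 0.0717
Q_p = 0.0717 = K_p, so the system is already at equilibrium.

no net change (already at equilibrium)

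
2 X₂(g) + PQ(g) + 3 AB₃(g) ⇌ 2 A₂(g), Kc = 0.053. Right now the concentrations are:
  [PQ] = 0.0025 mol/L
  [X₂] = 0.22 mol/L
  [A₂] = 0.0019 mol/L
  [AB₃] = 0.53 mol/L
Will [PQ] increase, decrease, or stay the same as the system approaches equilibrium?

increase

Qc = [A₂]² / ([X₂]²·[PQ]·[AB₃]³) = (0.0019)² / ((0.22)²·(0.0025)·(0.53)³) = 0.20
Qc = 0.20 > Kc = 0.053: net reverse reaction.
PQ is a reactant, so it increases.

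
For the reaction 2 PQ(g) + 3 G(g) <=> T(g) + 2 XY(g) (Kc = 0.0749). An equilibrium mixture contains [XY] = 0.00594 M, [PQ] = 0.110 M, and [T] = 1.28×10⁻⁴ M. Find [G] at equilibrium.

[G] = 0.0171 M

At equilibrium, Kc = [T]·[XY]² / ([PQ]²·[G]³) = 0.0749.
(1.28×10⁻⁴)·(0.00594)² / ((0.110)²·([G])³) = 0.0749
[G]³ = 4.98×10⁻⁶ ⇒ [G] = 0.0171 M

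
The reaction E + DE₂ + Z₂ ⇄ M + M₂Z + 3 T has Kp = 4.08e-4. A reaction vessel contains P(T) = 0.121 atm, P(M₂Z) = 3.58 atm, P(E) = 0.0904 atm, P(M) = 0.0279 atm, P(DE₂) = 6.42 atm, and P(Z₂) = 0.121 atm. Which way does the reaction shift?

to the left

Qp = P(M)·P(M₂Z)·P(T)³ / (P(E)·P(DE₂)·P(Z₂)) = (0.0279)·(3.58)·(0.121)³ / ((0.0904)·(6.42)·(0.121)) = 0.00252
Qp = 0.00252 > Kp = 4.08e-4, so the reverse reaction proceeds.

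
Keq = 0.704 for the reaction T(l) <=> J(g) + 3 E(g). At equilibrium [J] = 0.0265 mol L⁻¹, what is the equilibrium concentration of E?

(T is a pure liquid — omitted from Keq.)
At equilibrium, Keq = [J]·[E]³ = 0.704.
(0.0265)·([E])³ = 0.704
[E]³ = 26.6 ⇒ [E] = 2.98 mol L⁻¹

[E] = 2.98 mol L⁻¹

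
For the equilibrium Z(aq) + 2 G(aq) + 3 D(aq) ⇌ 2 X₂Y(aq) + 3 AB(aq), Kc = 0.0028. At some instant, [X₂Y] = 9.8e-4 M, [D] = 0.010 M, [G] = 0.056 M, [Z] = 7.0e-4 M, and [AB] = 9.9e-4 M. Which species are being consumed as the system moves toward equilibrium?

Qc = [X₂Y]²·[AB]³ / ([Z]·[G]²·[D]³) = (9.8e-4)²·(9.9e-4)³ / ((7.0e-4)·(0.056)²·(0.010)³) = 4.2e-4
Qc = 4.2e-4 < Kc = 0.0028: net forward reaction.

Z, G, D (reactants)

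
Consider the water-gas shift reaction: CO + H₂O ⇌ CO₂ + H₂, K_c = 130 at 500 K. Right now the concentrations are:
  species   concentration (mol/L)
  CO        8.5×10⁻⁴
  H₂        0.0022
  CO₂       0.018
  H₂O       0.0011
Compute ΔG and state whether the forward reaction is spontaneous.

ΔG = -4.66 kJ/mol; the forward reaction is spontaneous

Q_c = [CO₂]·[H₂] / ([CO]·[H₂O]) = (0.018)·(0.0022) / ((8.5×10⁻⁴)·(0.0011)) = 42.4
ΔG = RT ln(Q_c/K_c) = (8.314 J mol⁻¹ K⁻¹)(500 K) × ln(42.4/130)
   = (4.157 kJ/mol)(-1.120) = -4.66 kJ/mol
ΔG < 0, so the forward reaction is spontaneous (proceeds forward).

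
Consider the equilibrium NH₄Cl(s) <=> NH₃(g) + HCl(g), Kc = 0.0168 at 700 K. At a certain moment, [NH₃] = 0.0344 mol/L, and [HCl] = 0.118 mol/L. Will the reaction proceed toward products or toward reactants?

in the forward direction

(NH₄Cl is a pure solid — omitted from Qc.)
Qc = [NH₃]·[HCl] = (0.0344)·(0.118) = 0.00406
Qc = 0.00406 < Kc = 0.0168, so the forward reaction proceeds.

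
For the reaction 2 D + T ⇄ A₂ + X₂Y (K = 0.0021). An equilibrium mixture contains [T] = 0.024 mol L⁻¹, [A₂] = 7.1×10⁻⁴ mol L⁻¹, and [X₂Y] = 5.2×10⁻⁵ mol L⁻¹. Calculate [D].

At equilibrium, K = [A₂]·[X₂Y] / ([D]²·[T]) = 0.0021.
(7.1×10⁻⁴)·(5.2×10⁻⁵) / (([D])²·(0.024)) = 0.0021
[D]² = 7.33×10⁻⁴ ⇒ [D] = 0.027 mol L⁻¹

[D] = 0.027 mol L⁻¹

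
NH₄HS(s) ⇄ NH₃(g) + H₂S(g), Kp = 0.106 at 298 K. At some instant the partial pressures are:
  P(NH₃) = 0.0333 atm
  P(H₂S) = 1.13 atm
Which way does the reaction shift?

in the forward direction

(NH₄HS is a pure solid — omitted from Qp.)
Qp = P(NH₃)·P(H₂S) = (0.0333)·(1.13) = 0.0376
Qp = 0.0376 < Kp = 0.106, so the forward reaction proceeds.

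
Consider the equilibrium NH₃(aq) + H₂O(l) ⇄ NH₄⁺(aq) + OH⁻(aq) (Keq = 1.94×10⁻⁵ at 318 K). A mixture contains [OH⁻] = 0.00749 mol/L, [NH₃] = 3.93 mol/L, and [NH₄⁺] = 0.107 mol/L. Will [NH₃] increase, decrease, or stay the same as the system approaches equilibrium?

(H₂O is a pure liquid — omitted from Q.)
Q = [NH₄⁺]·[OH⁻] / [NH₃] = (0.107)·(0.00749) / (3.93) = 2.04×10⁻⁴
Q = 2.04×10⁻⁴ > Keq = 1.94×10⁻⁵: net reverse reaction.
NH₃ is a reactant, so it increases.

increase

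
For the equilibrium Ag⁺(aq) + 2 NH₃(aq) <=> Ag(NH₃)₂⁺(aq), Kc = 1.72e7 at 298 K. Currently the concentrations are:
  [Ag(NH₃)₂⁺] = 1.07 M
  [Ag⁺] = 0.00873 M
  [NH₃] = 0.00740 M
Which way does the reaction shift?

Qc = [Ag(NH₃)₂⁺] / ([Ag⁺]·[NH₃]²) = (1.07) / ((0.00873)·(0.00740)²) = 2.24e6
Qc = 2.24e6 < Kc = 1.72e7, so the forward reaction proceeds.

toward products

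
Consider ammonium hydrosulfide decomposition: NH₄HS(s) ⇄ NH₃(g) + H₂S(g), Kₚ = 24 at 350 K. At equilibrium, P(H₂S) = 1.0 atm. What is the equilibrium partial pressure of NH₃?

P(NH₃) = 24 atm

(NH₄HS is a pure solid — omitted from Kₚ.)
At equilibrium, Kₚ = P(NH₃)·P(H₂S) = 24.
(P(NH₃))·(1.0) = 24
P(NH₃) = 24.0 = 24 atm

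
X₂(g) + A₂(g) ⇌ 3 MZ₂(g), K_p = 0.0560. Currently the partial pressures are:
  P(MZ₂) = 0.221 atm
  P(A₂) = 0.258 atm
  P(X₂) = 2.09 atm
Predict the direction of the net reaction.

toward products

Q_p = P(MZ₂)³ / (P(X₂)·P(A₂)) = (0.221)³ / ((2.09)·(0.258)) = 0.0200
Q_p = 0.0200 < K_p = 0.0560, so the forward reaction proceeds.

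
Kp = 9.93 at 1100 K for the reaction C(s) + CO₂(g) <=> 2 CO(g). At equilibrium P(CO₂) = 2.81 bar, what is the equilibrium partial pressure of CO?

(C is a pure solid — omitted from Kp.)
At equilibrium, Kp = P(CO)² / P(CO₂) = 9.93.
(P(CO))² / (2.81) = 9.93
P(CO)² = 27.9 ⇒ P(CO) = 5.28 bar

P(CO) = 5.28 bar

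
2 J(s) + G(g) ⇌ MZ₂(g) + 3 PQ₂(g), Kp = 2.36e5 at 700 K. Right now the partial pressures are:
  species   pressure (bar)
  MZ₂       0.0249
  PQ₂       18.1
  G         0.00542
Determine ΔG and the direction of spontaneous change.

(J is a pure solid — omitted from Qp.)
Qp = P(MZ₂)·P(PQ₂)³ / P(G) = (0.0249)·(18.1)³ / (0.00542) = 27200
ΔG = RT ln(Qp/Kp) = (8.314 J mol⁻¹ K⁻¹)(700 K) × ln(27200/2.36e5)
   = (5.820 kJ/mol)(-2.161) = -12.6 kJ/mol
ΔG < 0, so the forward reaction is spontaneous (proceeds forward).

ΔG = -12.6 kJ/mol; the forward reaction is spontaneous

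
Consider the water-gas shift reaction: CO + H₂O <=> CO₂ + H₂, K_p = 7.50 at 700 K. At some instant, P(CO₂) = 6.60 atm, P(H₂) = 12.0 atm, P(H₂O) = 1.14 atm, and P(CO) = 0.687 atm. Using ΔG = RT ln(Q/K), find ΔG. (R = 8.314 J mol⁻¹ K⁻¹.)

ΔG = 15.1 kJ/mol

Q_p = P(CO₂)·P(H₂) / (P(CO)·P(H₂O)) = (6.60)·(12.0) / ((0.687)·(1.14)) = 101
ΔG = RT ln(Q_p/K_p) = (8.314 J mol⁻¹ K⁻¹)(700 K) × ln(101/7.50)
   = (5.820 kJ/mol)(2.600) = 15.1 kJ/mol
ΔG > 0, so the forward reaction is non-spontaneous (proceeds in reverse).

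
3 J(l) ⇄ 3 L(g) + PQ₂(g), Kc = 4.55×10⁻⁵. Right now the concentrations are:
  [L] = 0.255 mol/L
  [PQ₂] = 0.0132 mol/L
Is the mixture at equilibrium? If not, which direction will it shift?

no; Q > K, reaction proceeds in reverse

(J is a pure liquid — omitted from Qc.)
Qc = [L]³·[PQ₂] = (0.255)³·(0.0132) = 2.19×10⁻⁴
Qc = 2.19×10⁻⁴ > Kc = 4.55×10⁻⁵: net reverse reaction.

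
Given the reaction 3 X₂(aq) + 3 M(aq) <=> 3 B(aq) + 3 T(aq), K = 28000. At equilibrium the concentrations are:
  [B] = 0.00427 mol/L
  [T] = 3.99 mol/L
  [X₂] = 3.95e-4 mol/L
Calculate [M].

[M] = 1.42 mol/L

At equilibrium, K = [B]³·[T]³ / ([X₂]³·[M]³) = 28000.
(0.00427)³·(3.99)³ / ((3.95e-4)³·([M])³) = 28000
[M]³ = 2.87 ⇒ [M] = 1.42 mol/L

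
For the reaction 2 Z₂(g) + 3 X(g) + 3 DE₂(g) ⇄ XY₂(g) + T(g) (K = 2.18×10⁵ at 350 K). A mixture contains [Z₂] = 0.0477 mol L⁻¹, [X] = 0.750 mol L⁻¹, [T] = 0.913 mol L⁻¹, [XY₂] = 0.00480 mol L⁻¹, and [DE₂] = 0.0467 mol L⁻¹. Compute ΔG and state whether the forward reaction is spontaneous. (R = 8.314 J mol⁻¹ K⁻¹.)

ΔG = -4.60 kJ/mol; the forward reaction is spontaneous

Q = [XY₂]·[T] / ([Z₂]²·[X]³·[DE₂]³) = (0.00480)·(0.913) / ((0.0477)²·(0.750)³·(0.0467)³) = 44800
ΔG = RT ln(Q/K) = (8.314 J mol⁻¹ K⁻¹)(350 K) × ln(44800/2.18×10⁵)
   = (2.910 kJ/mol)(-1.582) = -4.60 kJ/mol
ΔG < 0, so the forward reaction is spontaneous (proceeds forward).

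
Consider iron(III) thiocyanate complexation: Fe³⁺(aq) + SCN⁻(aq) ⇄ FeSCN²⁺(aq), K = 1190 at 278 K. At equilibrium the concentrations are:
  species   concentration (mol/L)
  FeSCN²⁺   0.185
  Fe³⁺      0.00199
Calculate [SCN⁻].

[SCN⁻] = 0.0781 mol/L

At equilibrium, K = [FeSCN²⁺] / ([Fe³⁺]·[SCN⁻]) = 1190.
(0.185) / ((0.00199)·([SCN⁻])) = 1190
[SCN⁻] = 0.0781 mol/L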